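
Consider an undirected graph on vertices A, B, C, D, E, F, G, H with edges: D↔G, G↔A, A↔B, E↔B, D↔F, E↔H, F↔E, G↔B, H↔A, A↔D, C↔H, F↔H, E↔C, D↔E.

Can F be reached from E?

Yes

Explore from E.
Distance 1: reach B, C, D, F, H.
Found F.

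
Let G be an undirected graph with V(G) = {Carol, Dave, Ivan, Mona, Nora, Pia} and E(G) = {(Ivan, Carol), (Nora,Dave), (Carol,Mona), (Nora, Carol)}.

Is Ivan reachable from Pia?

Pia has no edges, so nothing is reachable from it.

No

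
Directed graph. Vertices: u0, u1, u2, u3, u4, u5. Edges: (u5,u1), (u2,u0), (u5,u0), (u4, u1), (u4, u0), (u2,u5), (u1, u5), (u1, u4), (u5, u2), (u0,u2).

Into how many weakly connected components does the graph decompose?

From u0: component {u0, u1, u2, u4, u5}.
From u3: component {u3}.
That's 2 components.

2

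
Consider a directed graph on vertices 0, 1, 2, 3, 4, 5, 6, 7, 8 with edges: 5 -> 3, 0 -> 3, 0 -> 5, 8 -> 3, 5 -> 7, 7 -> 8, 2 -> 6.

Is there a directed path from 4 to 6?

No

4 has no outgoing edges, so nothing is reachable from it.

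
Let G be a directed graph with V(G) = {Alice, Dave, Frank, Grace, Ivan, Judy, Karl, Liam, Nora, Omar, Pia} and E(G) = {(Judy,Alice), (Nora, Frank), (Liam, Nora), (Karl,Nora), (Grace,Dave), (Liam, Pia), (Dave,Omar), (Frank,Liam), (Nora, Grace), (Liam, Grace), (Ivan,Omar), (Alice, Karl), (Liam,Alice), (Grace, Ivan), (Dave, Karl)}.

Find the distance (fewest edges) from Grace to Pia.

Distance 0: Grace.
Distance 1: Dave, Ivan.
Distance 2: Karl, Omar.
Distance 3: Nora.
Distance 4: Frank.
Distance 5: Liam.
Distance 6: Alice, Pia — contains Pia.

6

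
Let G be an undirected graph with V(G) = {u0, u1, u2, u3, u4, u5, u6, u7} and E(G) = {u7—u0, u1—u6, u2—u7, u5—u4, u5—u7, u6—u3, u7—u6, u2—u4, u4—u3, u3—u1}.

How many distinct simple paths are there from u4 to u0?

4

u4–u2–u7–u0
u4–u3–u1–u6–u7–u0
u4–u3–u6–u7–u0
u4–u5–u7–u0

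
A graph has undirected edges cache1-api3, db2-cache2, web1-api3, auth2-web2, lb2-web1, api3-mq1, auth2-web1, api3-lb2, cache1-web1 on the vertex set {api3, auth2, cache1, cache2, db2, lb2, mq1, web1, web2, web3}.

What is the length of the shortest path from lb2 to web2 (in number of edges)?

3

Distance 0: lb2.
Distance 1: api3, web1.
Distance 2: auth2, cache1, mq1.
Distance 3: web2 — contains web2.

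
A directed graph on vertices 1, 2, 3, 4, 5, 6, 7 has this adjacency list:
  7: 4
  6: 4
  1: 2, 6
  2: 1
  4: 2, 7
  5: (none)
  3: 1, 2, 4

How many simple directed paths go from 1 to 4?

1→6→4

1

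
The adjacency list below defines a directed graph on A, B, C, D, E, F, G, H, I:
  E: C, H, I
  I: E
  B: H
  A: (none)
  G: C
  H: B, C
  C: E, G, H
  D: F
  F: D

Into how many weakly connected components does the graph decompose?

3

From A: component {A}.
From B: component {B, C, E, G, H, I}.
From D: component {D, F}.
That's 3 components.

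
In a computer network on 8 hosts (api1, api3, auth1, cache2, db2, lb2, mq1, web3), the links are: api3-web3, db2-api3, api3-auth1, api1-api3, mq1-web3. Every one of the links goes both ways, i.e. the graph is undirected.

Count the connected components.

3

From api1: component {api1, api3, auth1, db2, mq1, web3}.
From cache2: component {cache2}.
From lb2: component {lb2}.
That's 3 components.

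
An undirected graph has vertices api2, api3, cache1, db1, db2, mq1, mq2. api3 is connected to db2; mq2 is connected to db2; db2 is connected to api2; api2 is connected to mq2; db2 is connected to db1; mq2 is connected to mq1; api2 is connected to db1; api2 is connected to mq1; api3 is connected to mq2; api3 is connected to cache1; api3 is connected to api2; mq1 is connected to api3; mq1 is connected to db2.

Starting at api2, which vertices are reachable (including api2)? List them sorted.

Start at api2.
Its neighbours: api3, db1, db2, mq1, mq2.
Then their neighbours: cache1.
Every vertex is now reached.

api2, api3, cache1, db1, db2, mq1, mq2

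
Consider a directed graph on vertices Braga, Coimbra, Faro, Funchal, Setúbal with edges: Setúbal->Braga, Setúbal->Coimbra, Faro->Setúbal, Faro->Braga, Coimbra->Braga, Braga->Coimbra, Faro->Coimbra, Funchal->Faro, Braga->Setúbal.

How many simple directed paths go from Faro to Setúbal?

3

Faro→Braga→Setúbal
Faro→Coimbra→Braga→Setúbal
Faro→Setúbal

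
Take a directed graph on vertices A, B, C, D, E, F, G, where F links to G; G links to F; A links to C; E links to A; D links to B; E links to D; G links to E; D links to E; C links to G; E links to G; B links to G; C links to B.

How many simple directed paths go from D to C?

D→B→G→E→A→C
D→E→A→C

2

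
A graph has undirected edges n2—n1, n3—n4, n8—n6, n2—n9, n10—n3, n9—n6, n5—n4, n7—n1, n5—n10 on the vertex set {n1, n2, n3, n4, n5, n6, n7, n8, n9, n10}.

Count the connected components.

2

From n1: component {n1, n2, n6, n7, n8, n9}.
From n3: component {n3, n4, n5, n10}.
That's 2 components.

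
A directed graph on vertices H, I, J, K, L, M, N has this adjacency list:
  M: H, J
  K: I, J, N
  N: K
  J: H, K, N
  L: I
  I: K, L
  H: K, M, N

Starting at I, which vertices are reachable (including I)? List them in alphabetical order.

Start at I.
Its neighbours: K, L.
Then their neighbours: J, N.
Then next layer: H.
Then next layer: M.
Every vertex is now reached.

H, I, J, K, L, M, N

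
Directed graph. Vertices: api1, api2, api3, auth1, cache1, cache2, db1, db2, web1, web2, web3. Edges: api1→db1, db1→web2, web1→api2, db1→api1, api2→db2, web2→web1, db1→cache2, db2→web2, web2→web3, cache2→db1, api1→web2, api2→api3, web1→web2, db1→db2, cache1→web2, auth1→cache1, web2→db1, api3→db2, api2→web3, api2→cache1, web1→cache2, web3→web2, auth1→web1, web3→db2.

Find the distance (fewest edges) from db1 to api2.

Distance 0: db1.
Distance 1: api1, cache2, db2, web2.
Distance 2: web1, web3.
Distance 3: api2 — contains api2.

3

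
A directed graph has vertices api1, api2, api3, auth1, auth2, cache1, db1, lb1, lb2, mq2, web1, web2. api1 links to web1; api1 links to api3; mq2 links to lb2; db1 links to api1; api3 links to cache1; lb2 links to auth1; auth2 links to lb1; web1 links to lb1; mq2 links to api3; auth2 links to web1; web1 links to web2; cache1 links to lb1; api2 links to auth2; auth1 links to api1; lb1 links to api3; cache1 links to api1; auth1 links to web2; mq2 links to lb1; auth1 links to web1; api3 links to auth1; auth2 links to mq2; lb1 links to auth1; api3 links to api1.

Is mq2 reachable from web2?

No

web2 has no outgoing edges, so nothing is reachable from it.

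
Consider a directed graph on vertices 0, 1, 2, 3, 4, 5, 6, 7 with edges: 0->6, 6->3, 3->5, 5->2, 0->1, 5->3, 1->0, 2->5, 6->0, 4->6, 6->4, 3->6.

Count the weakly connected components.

2

From 0: component {0, 1, 2, 3, 4, 5, 6}.
From 7: component {7}.
That's 2 components.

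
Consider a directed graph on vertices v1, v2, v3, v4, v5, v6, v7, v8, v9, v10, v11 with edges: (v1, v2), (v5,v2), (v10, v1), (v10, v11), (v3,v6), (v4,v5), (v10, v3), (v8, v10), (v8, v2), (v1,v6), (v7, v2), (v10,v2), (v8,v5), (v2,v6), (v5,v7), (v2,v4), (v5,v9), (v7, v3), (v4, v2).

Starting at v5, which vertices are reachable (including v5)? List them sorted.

v2, v3, v4, v5, v6, v7, v9

Start at v5.
Its neighbours: v2, v7, v9.
Then their neighbours: v3, v4, v6.
Nothing further is reachable.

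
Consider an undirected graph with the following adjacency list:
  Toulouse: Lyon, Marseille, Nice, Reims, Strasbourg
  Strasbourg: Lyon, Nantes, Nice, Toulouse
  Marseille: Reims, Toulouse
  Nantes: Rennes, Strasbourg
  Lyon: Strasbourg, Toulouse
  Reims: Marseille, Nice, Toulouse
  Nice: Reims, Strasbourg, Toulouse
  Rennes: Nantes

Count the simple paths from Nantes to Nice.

7

Nantes–Strasbourg–Lyon–Toulouse–Marseille–Reims–Nice
Nantes–Strasbourg–Lyon–Toulouse–Nice
Nantes–Strasbourg–Lyon–Toulouse–Reims–Nice
Nantes–Strasbourg–Nice
Nantes–Strasbourg–Toulouse–Marseille–Reims–Nice
Nantes–Strasbourg–Toulouse–Nice
Nantes–Strasbourg–Toulouse–Reims–Nice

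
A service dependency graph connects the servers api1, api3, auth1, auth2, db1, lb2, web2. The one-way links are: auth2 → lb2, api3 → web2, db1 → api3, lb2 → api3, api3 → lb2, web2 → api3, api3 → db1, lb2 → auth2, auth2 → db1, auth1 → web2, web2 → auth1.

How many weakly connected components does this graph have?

From api1: component {api1}.
From api3: component {api3, auth1, auth2, db1, lb2, web2}.
That's 2 components.

2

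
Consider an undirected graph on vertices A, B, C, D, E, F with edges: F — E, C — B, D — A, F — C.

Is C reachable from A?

Explore from A.
Distance 1: reach D.
The search is exhausted without reaching C; it lies in a different component.

No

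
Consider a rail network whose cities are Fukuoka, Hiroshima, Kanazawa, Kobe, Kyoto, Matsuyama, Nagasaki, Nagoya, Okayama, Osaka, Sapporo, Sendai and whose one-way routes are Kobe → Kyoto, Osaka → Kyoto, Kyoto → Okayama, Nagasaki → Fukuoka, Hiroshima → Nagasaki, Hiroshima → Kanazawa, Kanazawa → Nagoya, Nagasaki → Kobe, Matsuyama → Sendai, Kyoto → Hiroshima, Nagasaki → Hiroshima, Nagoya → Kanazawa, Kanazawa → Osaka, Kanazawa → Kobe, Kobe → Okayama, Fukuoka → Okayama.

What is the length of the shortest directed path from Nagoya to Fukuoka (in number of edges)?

6

Distance 0: Nagoya.
Distance 1: Kanazawa.
Distance 2: Kobe, Osaka.
Distance 3: Kyoto, Okayama.
Distance 4: Hiroshima.
Distance 5: Nagasaki.
Distance 6: Fukuoka — contains Fukuoka.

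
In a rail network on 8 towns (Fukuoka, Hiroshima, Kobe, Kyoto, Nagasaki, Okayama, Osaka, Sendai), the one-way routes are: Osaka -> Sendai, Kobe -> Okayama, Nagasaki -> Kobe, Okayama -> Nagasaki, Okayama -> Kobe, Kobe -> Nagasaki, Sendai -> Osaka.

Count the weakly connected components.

From Fukuoka: component {Fukuoka}.
From Hiroshima: component {Hiroshima}.
From Kobe: component {Kobe, Nagasaki, Okayama}.
From Kyoto: component {Kyoto}.
From Osaka: component {Osaka, Sendai}.
That's 5 components.

5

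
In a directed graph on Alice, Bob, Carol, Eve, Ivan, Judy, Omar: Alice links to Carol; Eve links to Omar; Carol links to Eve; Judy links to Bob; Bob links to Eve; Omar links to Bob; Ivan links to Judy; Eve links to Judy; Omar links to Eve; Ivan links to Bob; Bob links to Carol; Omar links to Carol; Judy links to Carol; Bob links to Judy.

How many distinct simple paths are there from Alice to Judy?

2

Alice→Carol→Eve→Judy
Alice→Carol→Eve→Omar→Bob→Judy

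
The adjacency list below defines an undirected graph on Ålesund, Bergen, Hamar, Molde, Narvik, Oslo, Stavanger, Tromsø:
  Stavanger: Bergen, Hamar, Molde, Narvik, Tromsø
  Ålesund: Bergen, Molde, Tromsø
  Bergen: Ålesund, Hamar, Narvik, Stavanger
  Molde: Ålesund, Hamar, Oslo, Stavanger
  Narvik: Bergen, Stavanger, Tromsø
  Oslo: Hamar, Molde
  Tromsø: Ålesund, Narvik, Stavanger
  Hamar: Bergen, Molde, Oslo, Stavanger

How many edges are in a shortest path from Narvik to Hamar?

2

Distance 0: Narvik.
Distance 1: Bergen, Stavanger, Tromsø.
Distance 2: Ålesund, Hamar, Molde — contains Hamar.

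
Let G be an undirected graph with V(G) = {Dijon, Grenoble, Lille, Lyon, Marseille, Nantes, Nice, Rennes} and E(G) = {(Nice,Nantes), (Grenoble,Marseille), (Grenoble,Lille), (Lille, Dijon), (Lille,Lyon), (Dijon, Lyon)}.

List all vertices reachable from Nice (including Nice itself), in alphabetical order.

Start at Nice.
Its neighbours: Nantes.
Nothing further is reachable.

Nantes, Nice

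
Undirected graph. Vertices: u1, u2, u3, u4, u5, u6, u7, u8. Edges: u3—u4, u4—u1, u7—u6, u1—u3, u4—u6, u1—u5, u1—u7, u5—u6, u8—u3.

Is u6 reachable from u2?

No

u2 has no edges, so nothing is reachable from it.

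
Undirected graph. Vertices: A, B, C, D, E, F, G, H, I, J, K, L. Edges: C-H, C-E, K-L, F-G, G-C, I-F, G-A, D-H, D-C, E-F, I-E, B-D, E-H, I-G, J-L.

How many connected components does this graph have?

From A: component {A, B, C, D, E, F, G, H, I}.
From J: component {J, K, L}.
That's 2 components.

2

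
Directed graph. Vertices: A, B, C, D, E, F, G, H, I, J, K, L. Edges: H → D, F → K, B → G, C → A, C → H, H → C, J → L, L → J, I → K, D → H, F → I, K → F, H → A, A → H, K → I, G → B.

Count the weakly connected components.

From A: component {A, C, D, H}.
From B: component {B, G}.
From E: component {E}.
From F: component {F, I, K}.
From J: component {J, L}.
That's 5 components.

5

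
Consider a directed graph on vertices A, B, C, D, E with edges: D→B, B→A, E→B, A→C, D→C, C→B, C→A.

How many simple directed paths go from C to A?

2

C→A
C→B→A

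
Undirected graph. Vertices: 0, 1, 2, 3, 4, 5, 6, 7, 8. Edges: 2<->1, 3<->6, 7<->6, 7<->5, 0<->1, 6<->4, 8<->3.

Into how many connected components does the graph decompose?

2

From 0: component {0, 1, 2}.
From 3: component {3, 4, 5, 6, 7, 8}.
That's 2 components.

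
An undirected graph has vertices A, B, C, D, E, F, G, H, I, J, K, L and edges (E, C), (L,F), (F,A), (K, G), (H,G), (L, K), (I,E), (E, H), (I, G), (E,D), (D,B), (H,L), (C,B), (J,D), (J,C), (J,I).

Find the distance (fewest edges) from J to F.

Distance 0: J.
Distance 1: C, D, I.
Distance 2: B, E, G.
Distance 3: H, K.
Distance 4: L.
Distance 5: F — contains F.

5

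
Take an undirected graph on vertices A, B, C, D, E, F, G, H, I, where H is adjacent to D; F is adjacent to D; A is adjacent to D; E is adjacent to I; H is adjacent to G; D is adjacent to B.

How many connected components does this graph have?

3

From A: component {A, B, D, F, G, H}.
From C: component {C}.
From E: component {E, I}.
That's 3 components.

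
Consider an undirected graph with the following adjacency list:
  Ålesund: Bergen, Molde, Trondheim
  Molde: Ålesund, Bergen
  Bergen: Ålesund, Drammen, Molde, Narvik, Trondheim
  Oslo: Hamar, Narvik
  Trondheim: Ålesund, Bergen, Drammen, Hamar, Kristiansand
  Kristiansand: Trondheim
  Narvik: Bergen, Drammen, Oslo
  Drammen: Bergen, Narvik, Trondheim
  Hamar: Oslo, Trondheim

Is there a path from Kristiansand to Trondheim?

Explore from Kristiansand.
Distance 1: reach Trondheim.
Found Trondheim.

Yes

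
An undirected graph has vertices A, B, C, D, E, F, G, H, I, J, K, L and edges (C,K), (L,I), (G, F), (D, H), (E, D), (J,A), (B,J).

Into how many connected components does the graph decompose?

From A: component {A, B, J}.
From C: component {C, K}.
From D: component {D, E, H}.
From F: component {F, G}.
From I: component {I, L}.
That's 5 components.

5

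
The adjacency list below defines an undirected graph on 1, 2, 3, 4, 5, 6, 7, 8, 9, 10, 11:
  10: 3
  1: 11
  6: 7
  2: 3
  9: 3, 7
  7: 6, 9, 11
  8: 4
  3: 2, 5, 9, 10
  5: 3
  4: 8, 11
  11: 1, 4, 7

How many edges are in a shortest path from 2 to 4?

Distance 0: 2.
Distance 1: 3.
Distance 2: 5, 9, 10.
Distance 3: 7.
Distance 4: 6, 11.
Distance 5: 1, 4 — contains 4.

5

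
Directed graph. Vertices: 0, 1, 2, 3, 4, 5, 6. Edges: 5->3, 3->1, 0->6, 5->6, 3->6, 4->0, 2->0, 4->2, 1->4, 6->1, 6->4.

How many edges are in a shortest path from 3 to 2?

Distance 0: 3.
Distance 1: 1, 6.
Distance 2: 4.
Distance 3: 0, 2 — contains 2.

3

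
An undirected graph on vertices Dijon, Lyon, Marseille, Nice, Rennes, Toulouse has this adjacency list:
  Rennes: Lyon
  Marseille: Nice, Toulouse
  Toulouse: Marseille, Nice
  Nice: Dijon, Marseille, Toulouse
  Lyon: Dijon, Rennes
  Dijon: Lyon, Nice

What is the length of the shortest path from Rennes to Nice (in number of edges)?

3

Distance 0: Rennes.
Distance 1: Lyon.
Distance 2: Dijon.
Distance 3: Nice — contains Nice.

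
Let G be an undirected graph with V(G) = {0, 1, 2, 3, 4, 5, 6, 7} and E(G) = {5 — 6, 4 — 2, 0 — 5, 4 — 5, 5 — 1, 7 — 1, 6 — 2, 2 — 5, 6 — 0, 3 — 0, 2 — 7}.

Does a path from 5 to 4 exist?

Explore from 5.
Distance 1: reach 0, 1, 2, 4, 6.
Found 4.

Yes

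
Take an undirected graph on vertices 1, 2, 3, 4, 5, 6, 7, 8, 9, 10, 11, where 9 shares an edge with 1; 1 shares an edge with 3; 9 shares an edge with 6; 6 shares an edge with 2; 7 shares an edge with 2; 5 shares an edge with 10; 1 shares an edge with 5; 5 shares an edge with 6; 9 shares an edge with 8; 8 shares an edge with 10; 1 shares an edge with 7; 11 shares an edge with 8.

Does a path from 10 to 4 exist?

Explore from 10.
Distance 1: reach 5, 8.
Distance 2: reach 1, 6, 9, 11.
Distance 3: reach 2, 3, 7.
The search is exhausted without reaching 4; it lies in a different component.

No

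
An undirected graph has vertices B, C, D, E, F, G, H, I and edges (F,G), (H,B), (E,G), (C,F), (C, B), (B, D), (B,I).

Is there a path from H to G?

Explore from H.
Distance 1: reach B.
Distance 2: reach C, D, I.
Distance 3: reach F.
Distance 4: reach G.
Found G.

Yes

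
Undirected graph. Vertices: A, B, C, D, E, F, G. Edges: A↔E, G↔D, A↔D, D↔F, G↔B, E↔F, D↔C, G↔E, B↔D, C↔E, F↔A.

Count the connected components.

1

From A: component {A, B, C, D, E, F, G}.
That's 1 component.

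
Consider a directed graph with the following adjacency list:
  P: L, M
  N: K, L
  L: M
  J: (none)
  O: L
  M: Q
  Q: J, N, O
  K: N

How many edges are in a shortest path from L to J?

3

Distance 0: L.
Distance 1: M.
Distance 2: Q.
Distance 3: J, N, O — contains J.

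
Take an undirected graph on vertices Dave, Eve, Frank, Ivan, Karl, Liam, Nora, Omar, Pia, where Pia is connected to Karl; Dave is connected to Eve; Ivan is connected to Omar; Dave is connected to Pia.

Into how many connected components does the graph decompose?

From Dave: component {Dave, Eve, Karl, Pia}.
From Frank: component {Frank}.
From Ivan: component {Ivan, Omar}.
From Liam: component {Liam}.
From Nora: component {Nora}.
That's 5 components.

5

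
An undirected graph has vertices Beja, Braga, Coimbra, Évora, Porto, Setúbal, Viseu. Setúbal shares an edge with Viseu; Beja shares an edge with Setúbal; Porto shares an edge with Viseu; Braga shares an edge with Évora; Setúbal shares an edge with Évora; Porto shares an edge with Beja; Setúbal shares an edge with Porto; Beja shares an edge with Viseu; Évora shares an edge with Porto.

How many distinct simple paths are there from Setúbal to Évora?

Setúbal–Beja–Porto–Évora
Setúbal–Beja–Viseu–Porto–Évora
Setúbal–Évora
Setúbal–Porto–Évora
Setúbal–Viseu–Beja–Porto–Évora
Setúbal–Viseu–Porto–Évora

6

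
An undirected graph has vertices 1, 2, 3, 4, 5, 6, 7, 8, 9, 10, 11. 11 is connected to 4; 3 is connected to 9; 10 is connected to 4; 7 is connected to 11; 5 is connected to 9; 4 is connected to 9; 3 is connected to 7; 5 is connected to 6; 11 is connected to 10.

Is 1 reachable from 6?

No

Explore from 6.
Distance 1: reach 5.
Distance 2: reach 9.
Distance 3: reach 3, 4.
Distance 4: reach 7, 10, 11.
The search is exhausted without reaching 1; it lies in a different component.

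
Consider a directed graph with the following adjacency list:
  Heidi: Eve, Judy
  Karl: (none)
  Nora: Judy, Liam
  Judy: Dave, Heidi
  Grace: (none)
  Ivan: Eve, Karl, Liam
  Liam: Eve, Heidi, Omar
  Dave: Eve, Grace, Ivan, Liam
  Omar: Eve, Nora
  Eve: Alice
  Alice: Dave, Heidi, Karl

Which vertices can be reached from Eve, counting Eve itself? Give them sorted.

Start at Eve.
Its neighbours: Alice.
Then their neighbours: Dave, Heidi, Karl.
Then next layer: Grace, Ivan, Judy, Liam.
Then next layer: Omar.
Then next layer: Nora.
Every vertex is now reached.

Alice, Dave, Eve, Grace, Heidi, Ivan, Judy, Karl, Liam, Nora, Omar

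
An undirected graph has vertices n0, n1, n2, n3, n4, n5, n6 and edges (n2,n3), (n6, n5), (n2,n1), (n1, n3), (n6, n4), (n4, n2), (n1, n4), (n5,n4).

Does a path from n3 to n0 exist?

No

Explore from n3.
Distance 1: reach n1, n2.
Distance 2: reach n4.
Distance 3: reach n5, n6.
The search is exhausted without reaching n0; it lies in a different component.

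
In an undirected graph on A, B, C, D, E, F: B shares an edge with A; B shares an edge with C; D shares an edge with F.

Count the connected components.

From A: component {A, B, C}.
From D: component {D, F}.
From E: component {E}.
That's 3 components.

3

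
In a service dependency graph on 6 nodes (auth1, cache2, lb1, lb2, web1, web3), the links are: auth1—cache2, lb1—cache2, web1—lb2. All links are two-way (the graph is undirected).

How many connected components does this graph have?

From auth1: component {auth1, cache2, lb1}.
From lb2: component {lb2, web1}.
From web3: component {web3}.
That's 3 components.

3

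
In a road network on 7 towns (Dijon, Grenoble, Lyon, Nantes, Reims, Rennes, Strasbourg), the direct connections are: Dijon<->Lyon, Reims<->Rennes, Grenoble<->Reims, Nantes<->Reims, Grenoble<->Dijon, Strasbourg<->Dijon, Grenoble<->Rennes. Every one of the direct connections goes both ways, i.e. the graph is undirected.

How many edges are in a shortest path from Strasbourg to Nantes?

4

Distance 0: Strasbourg.
Distance 1: Dijon.
Distance 2: Grenoble, Lyon.
Distance 3: Reims, Rennes.
Distance 4: Nantes — contains Nantes.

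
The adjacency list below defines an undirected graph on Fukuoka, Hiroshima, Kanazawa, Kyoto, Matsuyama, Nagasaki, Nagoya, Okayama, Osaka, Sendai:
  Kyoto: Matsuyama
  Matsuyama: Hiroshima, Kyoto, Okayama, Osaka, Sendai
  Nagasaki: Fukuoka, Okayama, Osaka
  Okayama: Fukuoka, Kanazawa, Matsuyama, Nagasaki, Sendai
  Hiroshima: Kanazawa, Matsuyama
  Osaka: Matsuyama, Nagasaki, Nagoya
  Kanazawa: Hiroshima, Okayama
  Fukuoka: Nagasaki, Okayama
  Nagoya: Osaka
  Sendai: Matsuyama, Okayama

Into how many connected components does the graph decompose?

From Fukuoka: component {Fukuoka, Hiroshima, Kanazawa, Kyoto, Matsuyama, Nagasaki, Nagoya, Okayama, Osaka, Sendai}.
That's 1 component.

1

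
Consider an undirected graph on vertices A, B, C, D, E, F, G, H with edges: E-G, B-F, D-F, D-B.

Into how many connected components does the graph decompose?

5

From A: component {A}.
From B: component {B, D, F}.
From C: component {C}.
From E: component {E, G}.
From H: component {H}.
That's 5 components.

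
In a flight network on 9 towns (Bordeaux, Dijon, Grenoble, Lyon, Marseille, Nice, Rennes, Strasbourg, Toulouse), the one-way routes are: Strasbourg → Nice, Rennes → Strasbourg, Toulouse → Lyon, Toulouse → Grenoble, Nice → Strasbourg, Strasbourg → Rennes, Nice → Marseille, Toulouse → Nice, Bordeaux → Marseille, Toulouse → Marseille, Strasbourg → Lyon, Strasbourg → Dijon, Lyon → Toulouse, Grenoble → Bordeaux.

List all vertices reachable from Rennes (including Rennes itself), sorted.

Start at Rennes.
Its neighbours: Strasbourg.
Then their neighbours: Dijon, Lyon, Nice.
Then next layer: Marseille, Toulouse.
Then next layer: Grenoble.
Then next layer: Bordeaux.
Every vertex is now reached.

Bordeaux, Dijon, Grenoble, Lyon, Marseille, Nice, Rennes, Strasbourg, Toulouse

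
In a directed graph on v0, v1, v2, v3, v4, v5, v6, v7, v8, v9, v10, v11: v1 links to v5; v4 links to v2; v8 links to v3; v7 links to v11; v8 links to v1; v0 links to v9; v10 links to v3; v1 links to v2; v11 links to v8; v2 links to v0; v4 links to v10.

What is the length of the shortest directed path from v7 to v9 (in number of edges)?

6

Distance 0: v7.
Distance 1: v11.
Distance 2: v8.
Distance 3: v1, v3.
Distance 4: v2, v5.
Distance 5: v0.
Distance 6: v9 — contains v9.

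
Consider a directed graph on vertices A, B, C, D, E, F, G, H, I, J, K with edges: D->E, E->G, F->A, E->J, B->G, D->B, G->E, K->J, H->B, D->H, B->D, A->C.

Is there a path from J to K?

No

J has no outgoing edges, so nothing is reachable from it.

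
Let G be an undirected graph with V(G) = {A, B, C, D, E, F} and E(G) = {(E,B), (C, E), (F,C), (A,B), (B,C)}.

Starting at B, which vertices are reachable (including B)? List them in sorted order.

Start at B.
Its neighbours: A, C, E.
Then their neighbours: F.
Nothing further is reachable.

A, B, C, E, F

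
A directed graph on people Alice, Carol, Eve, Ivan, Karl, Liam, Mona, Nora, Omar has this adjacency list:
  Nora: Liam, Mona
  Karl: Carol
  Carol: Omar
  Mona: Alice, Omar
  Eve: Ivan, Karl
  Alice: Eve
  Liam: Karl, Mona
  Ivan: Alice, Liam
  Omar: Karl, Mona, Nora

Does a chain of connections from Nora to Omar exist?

Yes

Explore from Nora.
Distance 1: reach Liam, Mona.
Distance 2: reach Alice, Karl, Omar.
Found Omar.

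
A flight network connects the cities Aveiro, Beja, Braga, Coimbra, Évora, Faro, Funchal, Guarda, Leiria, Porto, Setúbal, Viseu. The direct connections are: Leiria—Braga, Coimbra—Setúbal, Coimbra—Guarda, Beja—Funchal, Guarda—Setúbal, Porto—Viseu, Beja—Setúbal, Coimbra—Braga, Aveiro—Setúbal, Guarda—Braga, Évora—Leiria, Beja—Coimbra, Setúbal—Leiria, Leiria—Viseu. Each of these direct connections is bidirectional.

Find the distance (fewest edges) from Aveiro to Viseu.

3

Distance 0: Aveiro.
Distance 1: Setúbal.
Distance 2: Beja, Coimbra, Guarda, Leiria.
Distance 3: Braga, Évora, Funchal, Viseu — contains Viseu.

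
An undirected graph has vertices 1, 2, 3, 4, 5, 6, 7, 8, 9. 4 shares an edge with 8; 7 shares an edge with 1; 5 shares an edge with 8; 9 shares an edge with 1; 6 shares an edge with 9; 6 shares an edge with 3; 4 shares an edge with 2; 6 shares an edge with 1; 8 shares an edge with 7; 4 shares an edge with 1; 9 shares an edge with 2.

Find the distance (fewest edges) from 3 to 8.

4

Distance 0: 3.
Distance 1: 6.
Distance 2: 1, 9.
Distance 3: 2, 4, 7.
Distance 4: 8 — contains 8.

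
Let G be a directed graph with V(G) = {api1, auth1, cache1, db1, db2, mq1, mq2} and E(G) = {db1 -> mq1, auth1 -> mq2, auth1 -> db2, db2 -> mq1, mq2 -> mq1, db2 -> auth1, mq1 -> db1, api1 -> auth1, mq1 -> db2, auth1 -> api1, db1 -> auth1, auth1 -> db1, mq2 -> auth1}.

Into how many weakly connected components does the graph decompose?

2

From api1: component {api1, auth1, db1, db2, mq1, mq2}.
From cache1: component {cache1}.
That's 2 components.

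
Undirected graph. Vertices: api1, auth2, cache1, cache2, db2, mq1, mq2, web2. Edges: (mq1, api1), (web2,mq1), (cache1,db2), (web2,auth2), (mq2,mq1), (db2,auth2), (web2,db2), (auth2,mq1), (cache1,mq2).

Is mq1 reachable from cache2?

No

cache2 has no edges, so nothing is reachable from it.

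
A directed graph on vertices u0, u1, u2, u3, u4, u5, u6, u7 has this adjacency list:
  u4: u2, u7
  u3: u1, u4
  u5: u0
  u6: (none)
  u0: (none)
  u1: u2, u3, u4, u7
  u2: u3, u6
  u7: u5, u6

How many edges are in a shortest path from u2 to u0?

5

Distance 0: u2.
Distance 1: u3, u6.
Distance 2: u1, u4.
Distance 3: u7.
Distance 4: u5.
Distance 5: u0 — contains u0.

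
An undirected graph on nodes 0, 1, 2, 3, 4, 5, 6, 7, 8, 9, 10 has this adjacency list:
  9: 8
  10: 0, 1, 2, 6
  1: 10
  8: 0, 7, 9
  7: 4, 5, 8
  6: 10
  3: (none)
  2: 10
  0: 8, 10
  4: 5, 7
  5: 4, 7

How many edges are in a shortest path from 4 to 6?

Distance 0: 4.
Distance 1: 5, 7.
Distance 2: 8.
Distance 3: 0, 9.
Distance 4: 10.
Distance 5: 1, 2, 6 — contains 6.

5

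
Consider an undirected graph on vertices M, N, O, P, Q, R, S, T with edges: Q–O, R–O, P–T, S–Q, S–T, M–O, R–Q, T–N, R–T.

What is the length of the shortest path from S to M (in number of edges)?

Distance 0: S.
Distance 1: Q, T.
Distance 2: N, O, P, R.
Distance 3: M — contains M.

3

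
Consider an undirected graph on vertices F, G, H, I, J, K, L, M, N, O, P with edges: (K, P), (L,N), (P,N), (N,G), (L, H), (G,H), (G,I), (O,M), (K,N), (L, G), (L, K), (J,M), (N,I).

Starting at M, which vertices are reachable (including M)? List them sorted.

J, M, O

Start at M.
Its neighbours: J, O.
Nothing further is reachable.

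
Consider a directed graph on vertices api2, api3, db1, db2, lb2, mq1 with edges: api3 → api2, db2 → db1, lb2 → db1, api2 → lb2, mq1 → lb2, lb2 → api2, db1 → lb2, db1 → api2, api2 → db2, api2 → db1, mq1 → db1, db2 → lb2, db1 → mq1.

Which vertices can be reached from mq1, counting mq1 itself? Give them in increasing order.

Start at mq1.
Its neighbours: db1, lb2.
Then their neighbours: api2.
Then next layer: db2.
Nothing further is reachable.

api2, db1, db2, lb2, mq1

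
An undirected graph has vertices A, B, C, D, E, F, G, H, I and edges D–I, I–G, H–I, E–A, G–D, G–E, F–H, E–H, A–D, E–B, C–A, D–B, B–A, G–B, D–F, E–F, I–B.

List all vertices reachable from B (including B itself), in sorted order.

A, B, C, D, E, F, G, H, I

Start at B.
Its neighbours: A, D, E, G, I.
Then their neighbours: C, F, H.
Every vertex is now reached.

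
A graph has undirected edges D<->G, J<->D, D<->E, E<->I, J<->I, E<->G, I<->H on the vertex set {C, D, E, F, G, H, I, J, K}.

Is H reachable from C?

C has no edges, so nothing is reachable from it.

No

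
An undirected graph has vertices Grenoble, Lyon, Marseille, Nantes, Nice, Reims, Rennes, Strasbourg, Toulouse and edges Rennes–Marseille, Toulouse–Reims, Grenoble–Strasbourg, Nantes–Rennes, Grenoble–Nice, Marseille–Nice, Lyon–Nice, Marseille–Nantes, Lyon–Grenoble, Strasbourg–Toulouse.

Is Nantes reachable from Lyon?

Yes

Explore from Lyon.
Distance 1: reach Grenoble, Nice.
Distance 2: reach Marseille, Strasbourg.
Distance 3: reach Nantes, Rennes, Toulouse.
Found Nantes.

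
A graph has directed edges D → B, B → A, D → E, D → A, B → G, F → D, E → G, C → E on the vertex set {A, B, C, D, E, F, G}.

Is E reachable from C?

Explore from C.
Distance 1: reach E.
Found E.

Yes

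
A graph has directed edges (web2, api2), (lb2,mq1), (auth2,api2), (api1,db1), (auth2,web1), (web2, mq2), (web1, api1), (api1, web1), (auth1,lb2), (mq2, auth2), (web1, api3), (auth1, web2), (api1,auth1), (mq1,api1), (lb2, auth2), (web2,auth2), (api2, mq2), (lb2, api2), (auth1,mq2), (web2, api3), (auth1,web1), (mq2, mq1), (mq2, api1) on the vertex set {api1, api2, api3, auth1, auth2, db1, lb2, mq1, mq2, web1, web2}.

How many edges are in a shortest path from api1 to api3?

2

Distance 0: api1.
Distance 1: auth1, db1, web1.
Distance 2: api3, lb2, mq2, web2 — contains api3.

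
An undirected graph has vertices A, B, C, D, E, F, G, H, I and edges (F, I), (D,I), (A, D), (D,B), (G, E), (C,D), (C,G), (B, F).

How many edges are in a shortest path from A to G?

Distance 0: A.
Distance 1: D.
Distance 2: B, C, I.
Distance 3: F, G — contains G.

3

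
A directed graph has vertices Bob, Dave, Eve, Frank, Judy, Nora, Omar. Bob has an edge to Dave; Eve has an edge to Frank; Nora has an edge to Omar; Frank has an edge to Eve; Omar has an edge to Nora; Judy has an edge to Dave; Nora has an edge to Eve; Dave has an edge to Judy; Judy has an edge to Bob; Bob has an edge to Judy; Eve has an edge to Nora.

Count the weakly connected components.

From Bob: component {Bob, Dave, Judy}.
From Eve: component {Eve, Frank, Nora, Omar}.
That's 2 components.

2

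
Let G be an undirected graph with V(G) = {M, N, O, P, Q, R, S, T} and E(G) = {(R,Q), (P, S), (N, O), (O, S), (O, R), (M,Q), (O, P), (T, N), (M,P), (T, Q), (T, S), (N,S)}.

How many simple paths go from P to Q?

P–M–Q
P–O–N–S–T–Q
P–O–N–T–Q
P–O–R–Q
P–O–S–N–T–Q
P–O–S–T–Q
P–S–N–O–R–Q
P–S–N–T–Q
P–S–O–N–T–Q
P–S–O–R–Q
P–S–T–N–O–R–Q
P–S–T–Q

12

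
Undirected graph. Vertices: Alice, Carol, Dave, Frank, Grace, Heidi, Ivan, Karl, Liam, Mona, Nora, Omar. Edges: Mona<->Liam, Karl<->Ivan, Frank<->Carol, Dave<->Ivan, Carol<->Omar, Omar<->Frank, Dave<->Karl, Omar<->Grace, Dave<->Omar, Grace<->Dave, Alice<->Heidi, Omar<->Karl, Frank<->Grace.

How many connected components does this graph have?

4

From Alice: component {Alice, Heidi}.
From Carol: component {Carol, Dave, Frank, Grace, Ivan, Karl, Omar}.
From Liam: component {Liam, Mona}.
From Nora: component {Nora}.
That's 4 components.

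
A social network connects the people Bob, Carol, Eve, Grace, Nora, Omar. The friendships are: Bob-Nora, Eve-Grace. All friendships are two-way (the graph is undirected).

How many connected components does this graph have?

From Bob: component {Bob, Nora}.
From Carol: component {Carol}.
From Eve: component {Eve, Grace}.
From Omar: component {Omar}.
That's 4 components.

4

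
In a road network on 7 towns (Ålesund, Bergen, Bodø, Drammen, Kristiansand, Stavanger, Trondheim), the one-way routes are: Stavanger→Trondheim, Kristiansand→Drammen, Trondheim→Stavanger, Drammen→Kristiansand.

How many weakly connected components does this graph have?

From Ålesund: component {Ålesund}.
From Bergen: component {Bergen}.
From Bodø: component {Bodø}.
From Drammen: component {Drammen, Kristiansand}.
From Stavanger: component {Stavanger, Trondheim}.
That's 5 components.

5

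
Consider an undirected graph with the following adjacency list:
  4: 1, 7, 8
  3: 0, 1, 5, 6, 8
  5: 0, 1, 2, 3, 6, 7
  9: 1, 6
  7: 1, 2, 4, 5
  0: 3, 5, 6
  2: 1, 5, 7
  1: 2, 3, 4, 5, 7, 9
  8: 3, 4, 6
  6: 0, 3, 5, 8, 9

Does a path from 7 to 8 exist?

Yes

Explore from 7.
Distance 1: reach 1, 2, 4, 5.
Distance 2: reach 0, 3, 6, 8, 9.
Found 8.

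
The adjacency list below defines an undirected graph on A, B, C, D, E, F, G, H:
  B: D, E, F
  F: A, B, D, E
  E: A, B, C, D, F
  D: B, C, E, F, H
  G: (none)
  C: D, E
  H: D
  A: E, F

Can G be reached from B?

No

Explore from B.
Distance 1: reach D, E, F.
Distance 2: reach A, C, H.
The search is exhausted without reaching G; it lies in a different component.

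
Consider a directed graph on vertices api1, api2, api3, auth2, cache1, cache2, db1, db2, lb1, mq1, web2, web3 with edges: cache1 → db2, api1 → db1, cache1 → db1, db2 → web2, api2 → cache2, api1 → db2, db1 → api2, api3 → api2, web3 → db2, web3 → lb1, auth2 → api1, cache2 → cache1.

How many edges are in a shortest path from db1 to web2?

Distance 0: db1.
Distance 1: api2.
Distance 2: cache2.
Distance 3: cache1.
Distance 4: db2.
Distance 5: web2 — contains web2.

5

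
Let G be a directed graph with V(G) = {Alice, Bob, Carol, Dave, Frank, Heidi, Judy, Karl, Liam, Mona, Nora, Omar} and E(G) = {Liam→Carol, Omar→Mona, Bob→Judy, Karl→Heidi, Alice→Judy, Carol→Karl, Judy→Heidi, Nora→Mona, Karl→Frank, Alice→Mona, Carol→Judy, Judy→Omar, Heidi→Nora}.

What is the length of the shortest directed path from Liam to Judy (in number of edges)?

2

Distance 0: Liam.
Distance 1: Carol.
Distance 2: Judy, Karl — contains Judy.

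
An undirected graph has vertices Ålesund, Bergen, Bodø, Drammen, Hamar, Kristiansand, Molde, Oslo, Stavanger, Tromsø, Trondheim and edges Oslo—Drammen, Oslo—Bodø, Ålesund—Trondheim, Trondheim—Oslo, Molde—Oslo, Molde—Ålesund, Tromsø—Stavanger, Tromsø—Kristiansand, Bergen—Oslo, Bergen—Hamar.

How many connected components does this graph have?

From Ålesund: component {Ålesund, Bergen, Bodø, Drammen, Hamar, Molde, Oslo, Trondheim}.
From Kristiansand: component {Kristiansand, Stavanger, Tromsø}.
That's 2 components.

2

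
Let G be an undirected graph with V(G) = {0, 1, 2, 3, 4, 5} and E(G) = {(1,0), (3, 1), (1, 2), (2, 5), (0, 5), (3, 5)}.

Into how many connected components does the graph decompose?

From 0: component {0, 1, 2, 3, 5}.
From 4: component {4}.
That's 2 components.

2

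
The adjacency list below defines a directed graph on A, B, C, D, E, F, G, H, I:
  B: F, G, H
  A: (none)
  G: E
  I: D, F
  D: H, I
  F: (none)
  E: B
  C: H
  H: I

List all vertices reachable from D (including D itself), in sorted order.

Start at D.
Its neighbours: H, I.
Then their neighbours: F.
Nothing further is reachable.

D, F, H, I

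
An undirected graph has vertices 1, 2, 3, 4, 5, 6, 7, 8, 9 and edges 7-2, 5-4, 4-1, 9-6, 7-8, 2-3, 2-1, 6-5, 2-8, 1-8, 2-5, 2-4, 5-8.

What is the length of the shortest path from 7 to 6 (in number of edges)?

Distance 0: 7.
Distance 1: 2, 8.
Distance 2: 1, 3, 4, 5.
Distance 3: 6 — contains 6.

3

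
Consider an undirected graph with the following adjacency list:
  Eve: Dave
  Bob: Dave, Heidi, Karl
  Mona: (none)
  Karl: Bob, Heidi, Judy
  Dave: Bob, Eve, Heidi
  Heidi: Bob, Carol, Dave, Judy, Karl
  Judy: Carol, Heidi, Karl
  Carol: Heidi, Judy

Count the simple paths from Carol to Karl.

8

Carol–Heidi–Bob–Karl
Carol–Heidi–Dave–Bob–Karl
Carol–Heidi–Judy–Karl
Carol–Heidi–Karl
Carol–Judy–Heidi–Bob–Karl
Carol–Judy–Heidi–Dave–Bob–Karl
Carol–Judy–Heidi–Karl
Carol–Judy–Karl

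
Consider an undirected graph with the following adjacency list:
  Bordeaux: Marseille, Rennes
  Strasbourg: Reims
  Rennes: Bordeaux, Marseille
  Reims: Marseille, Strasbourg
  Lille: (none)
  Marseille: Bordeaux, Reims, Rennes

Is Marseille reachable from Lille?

No

Lille has no edges, so nothing is reachable from it.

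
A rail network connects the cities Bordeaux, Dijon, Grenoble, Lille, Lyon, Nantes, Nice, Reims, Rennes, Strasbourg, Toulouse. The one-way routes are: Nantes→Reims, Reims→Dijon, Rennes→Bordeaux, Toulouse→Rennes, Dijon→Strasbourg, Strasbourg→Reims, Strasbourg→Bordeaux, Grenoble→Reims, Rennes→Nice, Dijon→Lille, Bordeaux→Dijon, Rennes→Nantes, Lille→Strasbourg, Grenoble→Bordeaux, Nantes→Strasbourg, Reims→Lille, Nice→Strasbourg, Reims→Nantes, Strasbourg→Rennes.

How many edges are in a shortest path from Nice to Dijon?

3

Distance 0: Nice.
Distance 1: Strasbourg.
Distance 2: Bordeaux, Reims, Rennes.
Distance 3: Dijon, Lille, Nantes — contains Dijon.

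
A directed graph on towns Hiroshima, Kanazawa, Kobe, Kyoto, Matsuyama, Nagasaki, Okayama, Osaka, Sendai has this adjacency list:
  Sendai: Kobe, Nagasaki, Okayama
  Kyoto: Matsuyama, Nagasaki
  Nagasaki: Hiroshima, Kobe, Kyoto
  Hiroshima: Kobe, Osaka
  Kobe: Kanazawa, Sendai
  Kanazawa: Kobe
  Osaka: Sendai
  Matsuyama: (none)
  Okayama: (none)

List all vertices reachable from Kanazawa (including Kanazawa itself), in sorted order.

Hiroshima, Kanazawa, Kobe, Kyoto, Matsuyama, Nagasaki, Okayama, Osaka, Sendai

Start at Kanazawa.
Its neighbours: Kobe.
Then their neighbours: Sendai.
Then next layer: Nagasaki, Okayama.
Then next layer: Hiroshima, Kyoto.
Then next layer: Matsuyama, Osaka.
Every vertex is now reached.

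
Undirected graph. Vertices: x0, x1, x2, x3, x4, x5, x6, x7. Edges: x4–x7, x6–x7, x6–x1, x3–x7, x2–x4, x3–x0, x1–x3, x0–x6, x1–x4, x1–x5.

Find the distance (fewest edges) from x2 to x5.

Distance 0: x2.
Distance 1: x4.
Distance 2: x1, x7.
Distance 3: x3, x5, x6 — contains x5.

3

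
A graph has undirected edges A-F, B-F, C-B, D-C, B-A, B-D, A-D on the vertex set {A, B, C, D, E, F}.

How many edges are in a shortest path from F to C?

2

Distance 0: F.
Distance 1: A, B.
Distance 2: C, D — contains C.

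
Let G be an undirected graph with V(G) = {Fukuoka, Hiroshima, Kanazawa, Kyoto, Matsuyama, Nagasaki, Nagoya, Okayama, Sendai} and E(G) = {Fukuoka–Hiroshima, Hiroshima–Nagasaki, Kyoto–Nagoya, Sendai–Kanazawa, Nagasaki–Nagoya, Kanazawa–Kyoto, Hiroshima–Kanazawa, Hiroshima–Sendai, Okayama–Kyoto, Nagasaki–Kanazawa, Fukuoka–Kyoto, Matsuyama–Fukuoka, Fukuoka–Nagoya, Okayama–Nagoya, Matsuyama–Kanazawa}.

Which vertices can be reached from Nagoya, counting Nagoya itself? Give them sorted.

Start at Nagoya.
Its neighbours: Fukuoka, Kyoto, Nagasaki, Okayama.
Then their neighbours: Hiroshima, Kanazawa, Matsuyama.
Then next layer: Sendai.
Every vertex is now reached.

Fukuoka, Hiroshima, Kanazawa, Kyoto, Matsuyama, Nagasaki, Nagoya, Okayama, Sendai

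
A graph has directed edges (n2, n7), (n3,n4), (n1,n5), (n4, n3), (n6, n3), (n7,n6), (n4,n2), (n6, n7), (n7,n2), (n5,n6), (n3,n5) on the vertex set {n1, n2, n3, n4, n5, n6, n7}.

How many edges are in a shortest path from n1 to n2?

Distance 0: n1.
Distance 1: n5.
Distance 2: n6.
Distance 3: n3, n7.
Distance 4: n2, n4 — contains n2.

4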